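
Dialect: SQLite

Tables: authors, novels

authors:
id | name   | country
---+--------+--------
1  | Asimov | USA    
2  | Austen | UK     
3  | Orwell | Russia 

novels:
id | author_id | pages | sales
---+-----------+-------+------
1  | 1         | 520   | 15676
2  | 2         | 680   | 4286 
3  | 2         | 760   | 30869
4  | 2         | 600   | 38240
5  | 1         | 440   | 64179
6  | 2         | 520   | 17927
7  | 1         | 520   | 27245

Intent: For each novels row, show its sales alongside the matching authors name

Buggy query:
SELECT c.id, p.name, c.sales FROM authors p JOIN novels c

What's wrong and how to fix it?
Bug: JOIN with no ON clause produces a cartesian product; every novels row pairs with every authors row

Fix: Specify the join condition linking the foreign key to the parent id

Corrected query:
SELECT c.id, p.name, c.sales FROM authors p JOIN novels c ON c.author_id = p.id

Result:
id | name   | sales
---+--------+------
1  | Asimov | 15676
2  | Austen | 4286 
3  | Austen | 30869
4  | Austen | 38240
5  | Asimov | 64179
6  | Austen | 17927
7  | Asimov | 27245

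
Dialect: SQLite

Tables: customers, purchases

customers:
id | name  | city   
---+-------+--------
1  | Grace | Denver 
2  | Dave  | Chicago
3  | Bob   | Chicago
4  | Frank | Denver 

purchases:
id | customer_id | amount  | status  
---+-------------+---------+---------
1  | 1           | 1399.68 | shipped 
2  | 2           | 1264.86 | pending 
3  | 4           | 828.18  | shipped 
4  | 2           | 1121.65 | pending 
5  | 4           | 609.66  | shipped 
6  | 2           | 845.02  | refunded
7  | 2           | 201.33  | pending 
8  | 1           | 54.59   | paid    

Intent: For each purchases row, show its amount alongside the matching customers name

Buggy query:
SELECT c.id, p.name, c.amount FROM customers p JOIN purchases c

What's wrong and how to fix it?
Bug: JOIN with no ON clause produces a cartesian product; every purchases row pairs with every customers row

Fix: Add ON c.customer_id = p.id to the JOIN

Corrected query:
SELECT c.id, p.name, c.amount FROM customers p JOIN purchases c ON c.customer_id = p.id

Result:
id | name  | amount 
---+-------+--------
1  | Grace | 1399.68
2  | Dave  | 1264.86
3  | Frank | 828.18 
4  | Dave  | 1121.65
5  | Frank | 609.66 
6  | Dave  | 845.02 
7  | Dave  | 201.33 
8  | Grace | 54.59  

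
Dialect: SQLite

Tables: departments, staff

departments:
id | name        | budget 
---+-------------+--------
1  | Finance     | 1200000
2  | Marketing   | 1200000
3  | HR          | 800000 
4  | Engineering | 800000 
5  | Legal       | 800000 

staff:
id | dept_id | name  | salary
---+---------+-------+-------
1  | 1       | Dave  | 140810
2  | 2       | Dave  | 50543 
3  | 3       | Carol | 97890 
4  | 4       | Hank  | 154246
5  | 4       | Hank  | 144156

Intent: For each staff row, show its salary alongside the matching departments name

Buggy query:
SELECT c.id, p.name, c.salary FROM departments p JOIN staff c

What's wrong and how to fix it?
Bug: JOIN with no ON clause produces a cartesian product; every staff row pairs with every departments row

Fix: Specify the join condition linking the foreign key to the parent id

Corrected query:
SELECT c.id, p.name, c.salary FROM departments p JOIN staff c ON c.dept_id = p.id

Result:
id | name        | salary
---+-------------+-------
1  | Finance     | 140810
2  | Marketing   | 50543 
3  | HR          | 97890 
4  | Engineering | 154246
5  | Engineering | 144156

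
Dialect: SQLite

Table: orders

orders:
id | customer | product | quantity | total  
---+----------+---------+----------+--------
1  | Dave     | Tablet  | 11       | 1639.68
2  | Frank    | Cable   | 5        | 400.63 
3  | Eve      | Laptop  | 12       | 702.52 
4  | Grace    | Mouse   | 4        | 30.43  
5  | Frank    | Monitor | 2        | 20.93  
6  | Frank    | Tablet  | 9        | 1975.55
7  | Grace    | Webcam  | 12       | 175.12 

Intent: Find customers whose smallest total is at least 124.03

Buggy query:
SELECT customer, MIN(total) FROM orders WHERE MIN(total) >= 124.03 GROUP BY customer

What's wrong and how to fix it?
Bug: Aggregates like MIN are computed per group after WHERE runs

Fix: Replace WHERE with HAVING after the GROUP BY

Corrected query:
SELECT customer, MIN(total) FROM orders GROUP BY customer HAVING MIN(total) >= 124.03

Result:
customer | MIN(total)
---------+-----------
Dave     | 1639.68   
Eve      | 702.52    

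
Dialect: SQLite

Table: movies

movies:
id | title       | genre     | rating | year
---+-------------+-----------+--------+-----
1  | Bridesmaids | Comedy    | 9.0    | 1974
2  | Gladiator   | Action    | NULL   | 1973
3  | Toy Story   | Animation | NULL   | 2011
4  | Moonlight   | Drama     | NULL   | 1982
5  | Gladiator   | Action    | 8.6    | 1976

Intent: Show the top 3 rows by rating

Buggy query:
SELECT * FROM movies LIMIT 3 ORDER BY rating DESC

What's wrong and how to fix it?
Bug: ORDER BY cannot follow LIMIT; LIMIT is the final clause

Fix: Sort with ORDER BY, then apply LIMIT

Corrected query:
SELECT * FROM movies ORDER BY rating DESC LIMIT 3

Result:
id | title       | genre  | rating | year
---+-------------+--------+--------+-----
1  | Bridesmaids | Comedy | 9      | 1974
5  | Gladiator   | Action | 8.6    | 1976
2  | Gladiator   | Action | NULL   | 1973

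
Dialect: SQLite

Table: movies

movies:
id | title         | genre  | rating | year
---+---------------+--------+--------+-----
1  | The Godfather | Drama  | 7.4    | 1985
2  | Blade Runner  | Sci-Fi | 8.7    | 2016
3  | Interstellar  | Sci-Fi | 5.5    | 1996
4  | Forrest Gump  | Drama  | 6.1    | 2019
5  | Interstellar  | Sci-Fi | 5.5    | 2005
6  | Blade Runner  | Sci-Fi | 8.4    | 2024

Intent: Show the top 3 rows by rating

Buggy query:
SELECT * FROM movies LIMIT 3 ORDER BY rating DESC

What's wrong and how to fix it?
Bug: ORDER BY cannot follow LIMIT; LIMIT is the final clause

Fix: Sort with ORDER BY, then apply LIMIT

Corrected query:
SELECT * FROM movies ORDER BY rating DESC LIMIT 3

Result:
id | title         | genre  | rating | year
---+---------------+--------+--------+-----
2  | Blade Runner  | Sci-Fi | 8.7    | 2016
6  | Blade Runner  | Sci-Fi | 8.4    | 2024
1  | The Godfather | Drama  | 7.4    | 1985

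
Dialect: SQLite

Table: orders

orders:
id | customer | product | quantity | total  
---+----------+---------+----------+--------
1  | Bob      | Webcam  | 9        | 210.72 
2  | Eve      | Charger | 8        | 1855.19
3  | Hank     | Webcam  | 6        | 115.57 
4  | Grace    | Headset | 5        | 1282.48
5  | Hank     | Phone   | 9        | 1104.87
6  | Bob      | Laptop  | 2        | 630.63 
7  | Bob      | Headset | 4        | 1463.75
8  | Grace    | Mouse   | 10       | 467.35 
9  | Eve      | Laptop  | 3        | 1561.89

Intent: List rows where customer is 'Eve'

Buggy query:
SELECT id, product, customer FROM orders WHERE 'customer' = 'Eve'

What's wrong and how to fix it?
Bug: 'customer' in single quotes is a string literal, not the column; the comparison is literal-vs-literal and never true

Fix: Reference the column as customer without single quotes

Corrected query:
SELECT id, product, customer FROM orders WHERE customer = 'Eve'

Result:
id | product | customer
---+---------+---------
2  | Charger | Eve     
9  | Laptop  | Eve     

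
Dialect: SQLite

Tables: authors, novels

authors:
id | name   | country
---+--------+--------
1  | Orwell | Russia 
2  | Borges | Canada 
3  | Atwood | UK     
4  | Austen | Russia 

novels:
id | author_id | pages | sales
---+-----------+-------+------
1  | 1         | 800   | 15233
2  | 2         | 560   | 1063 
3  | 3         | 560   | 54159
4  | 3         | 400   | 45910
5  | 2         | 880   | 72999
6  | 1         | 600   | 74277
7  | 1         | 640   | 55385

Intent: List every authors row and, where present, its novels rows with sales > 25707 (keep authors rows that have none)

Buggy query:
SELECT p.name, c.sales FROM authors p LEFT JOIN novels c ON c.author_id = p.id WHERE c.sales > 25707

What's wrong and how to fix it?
Bug: Filtering c.sales in WHERE discards the NULL rows produced by LEFT JOIN, turning it into an inner join

Fix: Put 'c.sales > 25707' in the JOIN's ON clause instead of WHERE

Corrected query:
SELECT p.name, c.sales FROM authors p LEFT JOIN novels c ON c.author_id = p.id AND c.sales > 25707

Result:
name   | sales
-------+------
Orwell | 55385
Orwell | 74277
Borges | 72999
Atwood | 45910
Atwood | 54159
Austen | NULL 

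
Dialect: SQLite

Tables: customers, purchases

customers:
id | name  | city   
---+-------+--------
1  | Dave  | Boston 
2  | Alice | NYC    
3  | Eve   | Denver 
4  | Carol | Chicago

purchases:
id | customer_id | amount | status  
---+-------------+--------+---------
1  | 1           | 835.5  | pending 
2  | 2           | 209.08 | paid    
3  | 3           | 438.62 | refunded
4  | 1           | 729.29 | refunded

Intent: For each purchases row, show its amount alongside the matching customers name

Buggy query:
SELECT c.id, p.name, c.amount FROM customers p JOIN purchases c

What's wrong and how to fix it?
Bug: Missing join condition: each purchases row is matched to all customers rows instead of just its own

Fix: Specify the join condition linking the foreign key to the parent id

Corrected query:
SELECT c.id, p.name, c.amount FROM customers p JOIN purchases c ON c.customer_id = p.id

Result:
id | name  | amount
---+-------+-------
1  | Dave  | 835.5 
2  | Alice | 209.08
3  | Eve   | 438.62
4  | Dave  | 729.29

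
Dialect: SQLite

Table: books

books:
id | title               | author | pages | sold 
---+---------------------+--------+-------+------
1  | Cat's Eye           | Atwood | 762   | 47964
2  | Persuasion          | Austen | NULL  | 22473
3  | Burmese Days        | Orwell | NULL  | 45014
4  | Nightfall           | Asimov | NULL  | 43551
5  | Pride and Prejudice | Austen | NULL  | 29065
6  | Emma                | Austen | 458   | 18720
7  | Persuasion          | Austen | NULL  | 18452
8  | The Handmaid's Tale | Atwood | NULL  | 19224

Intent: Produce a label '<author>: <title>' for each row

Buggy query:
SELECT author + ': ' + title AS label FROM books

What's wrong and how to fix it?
Bug: SQLite uses || for string concatenation; + coerces text to numbers (yielding 0)

Fix: Use the || operator for string concatenation

Corrected query:
SELECT author || ': ' || title AS label FROM books

Result:
label                      
---------------------------
Atwood: Cat's Eye          
Austen: Persuasion         
Orwell: Burmese Days       
Asimov: Nightfall          
Austen: Pride and Prejudice
Austen: Emma               
Austen: Persuasion         
Atwood: The Handmaid's Tale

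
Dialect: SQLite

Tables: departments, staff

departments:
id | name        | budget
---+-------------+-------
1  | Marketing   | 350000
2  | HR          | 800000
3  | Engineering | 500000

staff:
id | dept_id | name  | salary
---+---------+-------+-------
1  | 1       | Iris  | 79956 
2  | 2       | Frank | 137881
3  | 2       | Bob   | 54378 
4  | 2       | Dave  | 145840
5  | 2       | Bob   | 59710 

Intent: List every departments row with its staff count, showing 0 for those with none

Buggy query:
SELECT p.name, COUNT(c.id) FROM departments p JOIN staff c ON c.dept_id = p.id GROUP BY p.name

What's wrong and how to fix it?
Bug: INNER JOIN drops departments rows that have no matching staff rows

Fix: Switch to LEFT JOIN to retain unmatched parent rows

Corrected query:
SELECT p.name, COUNT(c.id) FROM departments p LEFT JOIN staff c ON c.dept_id = p.id GROUP BY p.name

Result:
name        | COUNT(c.id)
------------+------------
Engineering | 0          
HR          | 4          
Marketing   | 1          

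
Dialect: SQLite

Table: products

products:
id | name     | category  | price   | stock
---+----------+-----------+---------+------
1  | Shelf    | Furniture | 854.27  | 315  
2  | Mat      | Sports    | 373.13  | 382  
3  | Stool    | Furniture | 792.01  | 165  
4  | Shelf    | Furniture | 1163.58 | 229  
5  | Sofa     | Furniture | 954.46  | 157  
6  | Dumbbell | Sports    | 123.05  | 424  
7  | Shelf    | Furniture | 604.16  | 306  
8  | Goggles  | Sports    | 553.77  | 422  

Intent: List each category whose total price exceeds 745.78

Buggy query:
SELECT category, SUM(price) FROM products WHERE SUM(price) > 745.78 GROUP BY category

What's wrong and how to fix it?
Bug: WHERE runs before GROUP BY, so aggregates aren't available there

Fix: Use HAVING (which filters groups after aggregation) instead of WHERE

Corrected query:
SELECT category, SUM(price) FROM products GROUP BY category HAVING SUM(price) > 745.78

Result:
category  | SUM(price)
----------+-----------
Furniture | 4368.48   
Sports    | 1049.95   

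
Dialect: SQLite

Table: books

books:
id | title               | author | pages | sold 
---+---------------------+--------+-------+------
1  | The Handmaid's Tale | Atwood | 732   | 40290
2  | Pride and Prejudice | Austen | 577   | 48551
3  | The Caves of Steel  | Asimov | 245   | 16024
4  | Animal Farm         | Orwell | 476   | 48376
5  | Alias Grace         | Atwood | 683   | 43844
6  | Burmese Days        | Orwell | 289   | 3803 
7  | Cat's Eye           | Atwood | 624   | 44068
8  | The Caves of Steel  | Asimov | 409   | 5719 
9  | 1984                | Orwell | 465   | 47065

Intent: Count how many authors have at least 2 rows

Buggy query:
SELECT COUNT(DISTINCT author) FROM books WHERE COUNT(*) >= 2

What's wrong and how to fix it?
Bug: COUNT(*) cannot appear in WHERE; the per-group count doesn't exist yet

Fix: Use a subquery that GROUPs and filters with HAVING, then count its rows

Corrected query:
SELECT COUNT(*) FROM (SELECT author FROM books GROUP BY author HAVING COUNT(*) >= 2)

Result:
COUNT(*)
--------
3       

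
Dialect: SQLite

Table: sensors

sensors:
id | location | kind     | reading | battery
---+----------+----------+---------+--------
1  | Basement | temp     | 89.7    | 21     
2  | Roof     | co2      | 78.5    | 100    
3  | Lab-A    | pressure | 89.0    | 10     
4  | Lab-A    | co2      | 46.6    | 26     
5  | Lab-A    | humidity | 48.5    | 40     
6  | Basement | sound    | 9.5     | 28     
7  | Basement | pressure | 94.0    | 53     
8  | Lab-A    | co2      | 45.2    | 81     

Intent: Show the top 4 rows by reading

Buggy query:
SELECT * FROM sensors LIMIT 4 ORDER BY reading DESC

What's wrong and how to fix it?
Bug: ORDER BY cannot follow LIMIT; LIMIT is the final clause

Fix: Swap the clauses: ORDER BY first, then LIMIT

Corrected query:
SELECT * FROM sensors ORDER BY reading DESC LIMIT 4

Result:
id | location | kind     | reading | battery
---+----------+----------+---------+--------
7  | Basement | pressure | 94      | 53     
1  | Basement | temp     | 89.7    | 21     
3  | Lab-A    | pressure | 89      | 10     
2  | Roof     | co2      | 78.5    | 100    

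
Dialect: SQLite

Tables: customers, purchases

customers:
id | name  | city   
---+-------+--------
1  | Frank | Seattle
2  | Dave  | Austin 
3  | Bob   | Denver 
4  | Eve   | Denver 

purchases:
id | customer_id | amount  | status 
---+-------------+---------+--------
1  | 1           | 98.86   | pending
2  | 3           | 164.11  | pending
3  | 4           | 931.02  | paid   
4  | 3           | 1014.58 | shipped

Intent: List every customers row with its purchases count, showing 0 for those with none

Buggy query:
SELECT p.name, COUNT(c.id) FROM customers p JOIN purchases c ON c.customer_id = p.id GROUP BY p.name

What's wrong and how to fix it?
Bug: INNER JOIN drops customers rows that have no matching purchases rows

Fix: Use LEFT JOIN so parents without children still appear (COUNT(c.id) gives 0)

Corrected query:
SELECT p.name, COUNT(c.id) FROM customers p LEFT JOIN purchases c ON c.customer_id = p.id GROUP BY p.name

Result:
name  | COUNT(c.id)
------+------------
Bob   | 2          
Dave  | 0          
Eve   | 1          
Frank | 1          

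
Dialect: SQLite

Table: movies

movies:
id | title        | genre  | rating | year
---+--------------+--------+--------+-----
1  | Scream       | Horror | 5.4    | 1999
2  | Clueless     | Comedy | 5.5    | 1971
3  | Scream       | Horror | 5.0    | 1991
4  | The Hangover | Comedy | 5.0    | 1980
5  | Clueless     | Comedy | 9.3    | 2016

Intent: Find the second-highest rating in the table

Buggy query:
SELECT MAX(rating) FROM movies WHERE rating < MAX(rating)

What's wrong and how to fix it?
Bug: MAX(rating) on the right of the comparison is an aggregate-in-WHERE error

Fix: Put the inner MAX in a scalar subquery

Corrected query:
SELECT MAX(rating) FROM movies WHERE rating < (SELECT MAX(rating) FROM movies)

Result:
MAX(rating)
-----------
5.5        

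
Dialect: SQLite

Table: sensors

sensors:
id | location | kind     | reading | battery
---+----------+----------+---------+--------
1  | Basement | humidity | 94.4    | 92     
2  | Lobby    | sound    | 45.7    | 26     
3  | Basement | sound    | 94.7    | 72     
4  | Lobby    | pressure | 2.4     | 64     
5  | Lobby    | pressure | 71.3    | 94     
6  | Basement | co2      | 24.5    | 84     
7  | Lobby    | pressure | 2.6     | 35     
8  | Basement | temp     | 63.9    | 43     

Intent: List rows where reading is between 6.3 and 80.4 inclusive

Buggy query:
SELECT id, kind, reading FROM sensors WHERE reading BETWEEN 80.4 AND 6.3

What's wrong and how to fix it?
Bug: BETWEEN expects the lower bound first; with 80.4 AND 6.3 the range is empty

Fix: Write BETWEEN 6.3 AND 80.4

Corrected query:
SELECT id, kind, reading FROM sensors WHERE reading BETWEEN 6.3 AND 80.4

Result:
id | kind     | reading
---+----------+--------
2  | sound    | 45.7   
5  | pressure | 71.3   
6  | co2      | 24.5   
8  | temp     | 63.9   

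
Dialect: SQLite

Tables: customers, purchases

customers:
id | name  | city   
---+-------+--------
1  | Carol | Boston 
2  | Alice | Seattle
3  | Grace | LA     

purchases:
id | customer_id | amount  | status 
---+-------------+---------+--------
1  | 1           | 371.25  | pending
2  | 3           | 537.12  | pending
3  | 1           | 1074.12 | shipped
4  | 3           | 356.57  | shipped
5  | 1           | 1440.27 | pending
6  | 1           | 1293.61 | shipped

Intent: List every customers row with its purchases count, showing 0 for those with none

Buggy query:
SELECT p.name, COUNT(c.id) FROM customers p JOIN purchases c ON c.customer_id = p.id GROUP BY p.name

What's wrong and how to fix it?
Bug: INNER JOIN drops customers rows that have no matching purchases rows

Fix: Use LEFT JOIN so parents without children still appear (COUNT(c.id) gives 0)

Corrected query:
SELECT p.name, COUNT(c.id) FROM customers p LEFT JOIN purchases c ON c.customer_id = p.id GROUP BY p.name

Result:
name  | COUNT(c.id)
------+------------
Alice | 0          
Carol | 4          
Grace | 2          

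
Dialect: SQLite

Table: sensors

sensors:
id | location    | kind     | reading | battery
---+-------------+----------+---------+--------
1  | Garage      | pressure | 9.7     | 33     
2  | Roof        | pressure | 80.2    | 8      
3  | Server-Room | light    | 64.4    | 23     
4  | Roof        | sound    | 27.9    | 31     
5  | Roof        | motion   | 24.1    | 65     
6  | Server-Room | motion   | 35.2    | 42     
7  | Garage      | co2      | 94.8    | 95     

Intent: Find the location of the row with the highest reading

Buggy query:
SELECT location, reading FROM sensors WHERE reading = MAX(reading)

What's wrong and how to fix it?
Bug: MAX(reading) is an aggregate and cannot be used directly in WHERE

Fix: Wrap MAX in a scalar subquery so WHERE compares against a single value

Corrected query:
SELECT location, reading FROM sensors WHERE reading = (SELECT MAX(reading) FROM sensors)

Result:
location | reading
---------+--------
Garage   | 94.8   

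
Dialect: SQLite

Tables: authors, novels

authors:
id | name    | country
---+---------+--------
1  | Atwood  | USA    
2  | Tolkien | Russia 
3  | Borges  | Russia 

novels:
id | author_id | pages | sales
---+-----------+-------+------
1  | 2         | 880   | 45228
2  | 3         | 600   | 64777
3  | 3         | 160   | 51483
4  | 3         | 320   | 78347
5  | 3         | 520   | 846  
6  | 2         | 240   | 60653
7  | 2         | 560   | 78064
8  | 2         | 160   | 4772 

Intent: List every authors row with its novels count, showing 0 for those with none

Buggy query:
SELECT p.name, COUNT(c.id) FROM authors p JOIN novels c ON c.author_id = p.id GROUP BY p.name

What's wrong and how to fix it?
Bug: INNER JOIN drops authors rows that have no matching novels rows

Fix: Use LEFT JOIN so parents without children still appear (COUNT(c.id) gives 0)

Corrected query:
SELECT p.name, COUNT(c.id) FROM authors p LEFT JOIN novels c ON c.author_id = p.id GROUP BY p.name

Result:
name    | COUNT(c.id)
--------+------------
Atwood  | 0          
Borges  | 4          
Tolkien | 4          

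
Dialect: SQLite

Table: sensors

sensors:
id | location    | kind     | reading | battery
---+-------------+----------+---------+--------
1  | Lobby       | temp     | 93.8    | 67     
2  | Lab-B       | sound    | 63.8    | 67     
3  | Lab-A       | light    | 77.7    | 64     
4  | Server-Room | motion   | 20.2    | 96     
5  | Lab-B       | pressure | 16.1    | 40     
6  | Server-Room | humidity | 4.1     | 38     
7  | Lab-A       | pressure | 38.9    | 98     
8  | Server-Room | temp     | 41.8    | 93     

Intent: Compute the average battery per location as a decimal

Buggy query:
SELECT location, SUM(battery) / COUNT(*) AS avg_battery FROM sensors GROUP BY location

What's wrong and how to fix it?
Bug: SUM(battery) and COUNT(*) are both integers; the division truncates the fractional part

Fix: Multiply by 1.0 (or CAST to REAL) to force floating-point division

Corrected query:
SELECT location, SUM(battery) * 1.0 / COUNT(*) AS avg_battery FROM sensors GROUP BY location

Result:
location    | avg_battery
------------+------------
Lab-A       | 81         
Lab-B       | 53.5       
Lobby       | 67         
Server-Room | 75.666667  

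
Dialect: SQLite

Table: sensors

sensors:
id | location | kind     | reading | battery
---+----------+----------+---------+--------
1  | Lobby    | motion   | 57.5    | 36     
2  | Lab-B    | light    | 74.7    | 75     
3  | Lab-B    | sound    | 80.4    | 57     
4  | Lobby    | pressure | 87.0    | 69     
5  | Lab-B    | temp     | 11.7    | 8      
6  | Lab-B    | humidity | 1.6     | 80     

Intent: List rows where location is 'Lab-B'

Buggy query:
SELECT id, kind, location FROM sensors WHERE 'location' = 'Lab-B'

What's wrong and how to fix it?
Bug: Single quotes denote string literals in SQL; the column name is being compared as a constant string

Fix: Reference the column as location without single quotes

Corrected query:
SELECT id, kind, location FROM sensors WHERE location = 'Lab-B'

Result:
id | kind     | location
---+----------+---------
2  | light    | Lab-B   
3  | sound    | Lab-B   
5  | temp     | Lab-B   
6  | humidity | Lab-B   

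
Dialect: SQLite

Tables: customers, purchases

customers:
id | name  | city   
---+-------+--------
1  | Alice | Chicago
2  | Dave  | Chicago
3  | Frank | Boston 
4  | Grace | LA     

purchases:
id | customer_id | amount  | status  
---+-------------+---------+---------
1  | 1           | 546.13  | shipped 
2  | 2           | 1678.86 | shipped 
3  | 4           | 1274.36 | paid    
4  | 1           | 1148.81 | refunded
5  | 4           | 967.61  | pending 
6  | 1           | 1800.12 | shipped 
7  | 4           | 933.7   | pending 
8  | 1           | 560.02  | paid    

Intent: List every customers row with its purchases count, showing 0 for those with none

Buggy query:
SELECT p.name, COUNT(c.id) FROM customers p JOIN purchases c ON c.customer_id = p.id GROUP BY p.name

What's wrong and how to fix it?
Bug: INNER JOIN drops customers rows that have no matching purchases rows

Fix: Switch to LEFT JOIN to retain unmatched parent rows

Corrected query:
SELECT p.name, COUNT(c.id) FROM customers p LEFT JOIN purchases c ON c.customer_id = p.id GROUP BY p.name

Result:
name  | COUNT(c.id)
------+------------
Alice | 4          
Dave  | 1          
Frank | 0          
Grace | 3          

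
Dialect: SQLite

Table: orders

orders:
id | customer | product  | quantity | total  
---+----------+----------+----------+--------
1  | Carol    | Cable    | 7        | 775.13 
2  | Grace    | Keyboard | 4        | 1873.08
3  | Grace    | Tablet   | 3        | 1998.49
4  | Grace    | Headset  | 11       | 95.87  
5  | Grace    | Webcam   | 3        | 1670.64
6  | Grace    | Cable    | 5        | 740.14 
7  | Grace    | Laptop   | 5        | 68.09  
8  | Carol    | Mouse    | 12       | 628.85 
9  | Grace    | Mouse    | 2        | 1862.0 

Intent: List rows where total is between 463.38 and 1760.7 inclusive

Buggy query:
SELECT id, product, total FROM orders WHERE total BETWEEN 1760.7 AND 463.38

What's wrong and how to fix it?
Bug: The bounds are reversed; BETWEEN a AND b requires a <= b to match anything

Fix: Swap the bounds so the smaller value comes first

Corrected query:
SELECT id, product, total FROM orders WHERE total BETWEEN 463.38 AND 1760.7

Result:
id | product | total  
---+---------+--------
1  | Cable   | 775.13 
5  | Webcam  | 1670.64
6  | Cable   | 740.14 
8  | Mouse   | 628.85 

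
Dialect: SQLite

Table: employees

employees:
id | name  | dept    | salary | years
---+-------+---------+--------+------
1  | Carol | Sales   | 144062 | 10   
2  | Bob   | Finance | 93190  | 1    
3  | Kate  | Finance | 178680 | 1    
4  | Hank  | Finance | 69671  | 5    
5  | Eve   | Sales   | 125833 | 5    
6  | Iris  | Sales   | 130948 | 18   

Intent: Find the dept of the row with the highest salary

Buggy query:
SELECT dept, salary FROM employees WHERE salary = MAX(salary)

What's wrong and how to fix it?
Bug: WHERE is evaluated per row; an aggregate over the whole table isn't defined there

Fix: Wrap MAX in a scalar subquery so WHERE compares against a single value

Corrected query:
SELECT dept, salary FROM employees WHERE salary = (SELECT MAX(salary) FROM employees)

Result:
dept    | salary
--------+-------
Finance | 178680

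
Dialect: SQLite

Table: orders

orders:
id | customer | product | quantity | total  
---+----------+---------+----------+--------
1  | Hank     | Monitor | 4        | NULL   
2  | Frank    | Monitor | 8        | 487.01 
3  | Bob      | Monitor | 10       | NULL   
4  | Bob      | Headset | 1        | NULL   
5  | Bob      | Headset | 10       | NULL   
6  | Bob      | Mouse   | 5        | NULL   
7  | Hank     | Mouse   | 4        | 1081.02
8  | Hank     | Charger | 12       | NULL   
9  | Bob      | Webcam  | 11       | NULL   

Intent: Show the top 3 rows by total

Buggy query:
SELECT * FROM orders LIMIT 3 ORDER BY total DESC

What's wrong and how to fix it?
Bug: ORDER BY cannot follow LIMIT; LIMIT is the final clause

Fix: Sort with ORDER BY, then apply LIMIT

Corrected query:
SELECT * FROM orders ORDER BY total DESC LIMIT 3

Result:
id | customer | product | quantity | total  
---+----------+---------+----------+--------
7  | Hank     | Mouse   | 4        | 1081.02
2  | Frank    | Monitor | 8        | 487.01 
1  | Hank     | Monitor | 4        | NULL   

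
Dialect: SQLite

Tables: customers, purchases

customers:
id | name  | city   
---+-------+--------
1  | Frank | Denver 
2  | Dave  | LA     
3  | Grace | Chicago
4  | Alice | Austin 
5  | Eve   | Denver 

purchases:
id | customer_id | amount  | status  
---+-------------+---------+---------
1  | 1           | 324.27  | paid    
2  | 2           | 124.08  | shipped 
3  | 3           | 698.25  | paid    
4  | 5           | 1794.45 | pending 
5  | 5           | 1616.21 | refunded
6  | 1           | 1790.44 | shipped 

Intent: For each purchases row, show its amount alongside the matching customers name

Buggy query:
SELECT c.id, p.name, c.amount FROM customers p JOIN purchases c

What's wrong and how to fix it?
Bug: JOIN with no ON clause produces a cartesian product; every purchases row pairs with every customers row

Fix: Add ON c.customer_id = p.id to the JOIN

Corrected query:
SELECT c.id, p.name, c.amount FROM customers p JOIN purchases c ON c.customer_id = p.id

Result:
id | name  | amount 
---+-------+--------
1  | Frank | 324.27 
2  | Dave  | 124.08 
3  | Grace | 698.25 
4  | Eve   | 1794.45
5  | Eve   | 1616.21
6  | Frank | 1790.44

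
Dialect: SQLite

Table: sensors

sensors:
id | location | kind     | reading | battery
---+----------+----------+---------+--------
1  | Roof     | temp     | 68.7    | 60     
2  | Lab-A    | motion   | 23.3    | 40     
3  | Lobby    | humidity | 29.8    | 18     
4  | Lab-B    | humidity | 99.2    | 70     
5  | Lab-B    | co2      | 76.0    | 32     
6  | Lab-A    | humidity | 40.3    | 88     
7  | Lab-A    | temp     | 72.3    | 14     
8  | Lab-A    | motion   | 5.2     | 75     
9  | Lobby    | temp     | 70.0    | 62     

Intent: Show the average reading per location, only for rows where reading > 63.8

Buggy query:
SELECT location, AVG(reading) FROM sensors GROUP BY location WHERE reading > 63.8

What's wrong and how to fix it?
Bug: WHERE cannot follow GROUP BY

Fix: Move the WHERE clause before GROUP BY

Corrected query:
SELECT location, AVG(reading) FROM sensors WHERE reading > 63.8 GROUP BY location

Result:
location | AVG(reading)
---------+-------------
Lab-A    | 72.3        
Lab-B    | 87.6        
Lobby    | 70          
Roof     | 68.7        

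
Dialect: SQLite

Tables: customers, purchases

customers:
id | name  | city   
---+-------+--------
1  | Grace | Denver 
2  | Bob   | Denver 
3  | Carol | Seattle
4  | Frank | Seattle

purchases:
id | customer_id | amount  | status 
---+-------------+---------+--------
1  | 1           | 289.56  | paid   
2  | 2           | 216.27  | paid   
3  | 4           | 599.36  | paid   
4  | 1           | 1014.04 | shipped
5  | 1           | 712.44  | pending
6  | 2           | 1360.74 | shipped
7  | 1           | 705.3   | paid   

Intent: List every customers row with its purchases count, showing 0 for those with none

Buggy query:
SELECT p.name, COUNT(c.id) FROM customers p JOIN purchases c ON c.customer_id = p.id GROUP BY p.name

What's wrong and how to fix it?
Bug: An inner join excludes parents with zero children

Fix: Switch to LEFT JOIN to retain unmatched parent rows

Corrected query:
SELECT p.name, COUNT(c.id) FROM customers p LEFT JOIN purchases c ON c.customer_id = p.id GROUP BY p.name

Result:
name  | COUNT(c.id)
------+------------
Bob   | 2          
Carol | 0          
Frank | 1          
Grace | 4          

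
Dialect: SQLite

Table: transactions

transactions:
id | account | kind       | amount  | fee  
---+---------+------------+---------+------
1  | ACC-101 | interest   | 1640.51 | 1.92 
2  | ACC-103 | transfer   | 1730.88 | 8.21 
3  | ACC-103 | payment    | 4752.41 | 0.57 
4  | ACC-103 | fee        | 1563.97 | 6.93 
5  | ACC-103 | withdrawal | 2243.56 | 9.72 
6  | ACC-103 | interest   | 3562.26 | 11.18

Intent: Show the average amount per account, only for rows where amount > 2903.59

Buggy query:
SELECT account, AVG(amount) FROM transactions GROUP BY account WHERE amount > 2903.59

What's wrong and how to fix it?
Bug: WHERE cannot follow GROUP BY

Fix: Move the WHERE clause before GROUP BY

Corrected query:
SELECT account, AVG(amount) FROM transactions WHERE amount > 2903.59 GROUP BY account

Result:
account | AVG(amount)
--------+------------
ACC-103 | 4157.335   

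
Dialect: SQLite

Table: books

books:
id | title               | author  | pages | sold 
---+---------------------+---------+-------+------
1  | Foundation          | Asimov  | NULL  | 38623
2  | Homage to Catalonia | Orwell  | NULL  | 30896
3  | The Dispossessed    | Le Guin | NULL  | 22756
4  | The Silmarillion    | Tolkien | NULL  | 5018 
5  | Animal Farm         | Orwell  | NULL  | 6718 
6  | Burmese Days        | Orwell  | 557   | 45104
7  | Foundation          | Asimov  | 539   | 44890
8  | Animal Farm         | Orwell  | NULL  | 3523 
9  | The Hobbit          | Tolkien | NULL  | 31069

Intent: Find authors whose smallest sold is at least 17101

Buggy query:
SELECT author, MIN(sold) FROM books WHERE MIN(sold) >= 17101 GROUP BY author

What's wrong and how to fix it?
Bug: MIN() in WHERE is a misuse of aggregate

Fix: Replace WHERE with HAVING after the GROUP BY

Corrected query:
SELECT author, MIN(sold) FROM books GROUP BY author HAVING MIN(sold) >= 17101

Result:
author  | MIN(sold)
--------+----------
Asimov  | 38623    
Le Guin | 22756    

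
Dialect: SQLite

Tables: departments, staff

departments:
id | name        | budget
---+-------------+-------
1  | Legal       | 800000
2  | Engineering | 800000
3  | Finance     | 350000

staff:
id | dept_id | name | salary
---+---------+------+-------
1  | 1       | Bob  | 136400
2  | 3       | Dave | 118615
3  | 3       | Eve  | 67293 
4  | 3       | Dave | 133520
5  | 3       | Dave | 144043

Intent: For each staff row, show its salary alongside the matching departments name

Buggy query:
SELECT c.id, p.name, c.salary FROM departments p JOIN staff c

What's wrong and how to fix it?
Bug: JOIN with no ON clause produces a cartesian product; every staff row pairs with every departments row

Fix: Add ON c.dept_id = p.id to the JOIN

Corrected query:
SELECT c.id, p.name, c.salary FROM departments p JOIN staff c ON c.dept_id = p.id

Result:
id | name    | salary
---+---------+-------
1  | Legal   | 136400
2  | Finance | 118615
3  | Finance | 67293 
4  | Finance | 133520
5  | Finance | 144043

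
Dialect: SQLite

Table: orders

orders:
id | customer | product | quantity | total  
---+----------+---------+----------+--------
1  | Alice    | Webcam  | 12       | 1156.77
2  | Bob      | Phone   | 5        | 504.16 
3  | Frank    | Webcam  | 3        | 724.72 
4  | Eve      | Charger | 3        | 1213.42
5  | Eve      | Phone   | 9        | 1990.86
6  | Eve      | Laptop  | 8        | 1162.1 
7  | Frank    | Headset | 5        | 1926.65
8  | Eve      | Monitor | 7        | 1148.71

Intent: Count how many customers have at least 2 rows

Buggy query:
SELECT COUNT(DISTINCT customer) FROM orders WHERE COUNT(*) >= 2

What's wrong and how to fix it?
Bug: COUNT(*) cannot appear in WHERE; the per-group count doesn't exist yet

Fix: Group first with HAVING COUNT(*) >= 2, then COUNT the resulting groups

Corrected query:
SELECT COUNT(*) FROM (SELECT customer FROM orders GROUP BY customer HAVING COUNT(*) >= 2)

Result:
COUNT(*)
--------
2       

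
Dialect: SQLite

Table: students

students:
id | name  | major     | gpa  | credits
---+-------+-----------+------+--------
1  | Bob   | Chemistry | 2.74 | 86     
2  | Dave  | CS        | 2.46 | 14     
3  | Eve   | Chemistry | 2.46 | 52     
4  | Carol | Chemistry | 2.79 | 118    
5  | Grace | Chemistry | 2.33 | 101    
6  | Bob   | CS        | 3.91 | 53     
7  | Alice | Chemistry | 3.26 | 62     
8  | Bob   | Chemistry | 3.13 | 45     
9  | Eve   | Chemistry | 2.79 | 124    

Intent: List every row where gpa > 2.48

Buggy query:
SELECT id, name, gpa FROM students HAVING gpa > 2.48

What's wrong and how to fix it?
Bug: HAVING filters the output of aggregation, but this query has no GROUP BY and no aggregate functions, so SQLite rejects it (HAVING clause on a non-aggregate query); the condition here is per row

Fix: Use WHERE for row-level filtering

Corrected query:
SELECT id, name, gpa FROM students WHERE gpa > 2.48

Result:
id | name  | gpa 
---+-------+-----
1  | Bob   | 2.74
4  | Carol | 2.79
6  | Bob   | 3.91
7  | Alice | 3.26
8  | Bob   | 3.13
9  | Eve   | 2.79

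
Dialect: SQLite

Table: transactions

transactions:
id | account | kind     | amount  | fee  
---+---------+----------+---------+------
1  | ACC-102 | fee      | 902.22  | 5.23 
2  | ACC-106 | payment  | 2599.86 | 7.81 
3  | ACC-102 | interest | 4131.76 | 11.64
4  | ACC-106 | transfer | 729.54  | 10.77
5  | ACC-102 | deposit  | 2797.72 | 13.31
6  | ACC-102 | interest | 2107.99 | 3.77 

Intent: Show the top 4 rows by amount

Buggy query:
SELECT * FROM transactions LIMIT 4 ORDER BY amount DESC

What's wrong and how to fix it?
Bug: LIMIT must come after ORDER BY

Fix: Swap the clauses: ORDER BY first, then LIMIT

Corrected query:
SELECT * FROM transactions ORDER BY amount DESC LIMIT 4

Result:
id | account | kind     | amount  | fee  
---+---------+----------+---------+------
3  | ACC-102 | interest | 4131.76 | 11.64
5  | ACC-102 | deposit  | 2797.72 | 13.31
2  | ACC-106 | payment  | 2599.86 | 7.81 
6  | ACC-102 | interest | 2107.99 | 3.77 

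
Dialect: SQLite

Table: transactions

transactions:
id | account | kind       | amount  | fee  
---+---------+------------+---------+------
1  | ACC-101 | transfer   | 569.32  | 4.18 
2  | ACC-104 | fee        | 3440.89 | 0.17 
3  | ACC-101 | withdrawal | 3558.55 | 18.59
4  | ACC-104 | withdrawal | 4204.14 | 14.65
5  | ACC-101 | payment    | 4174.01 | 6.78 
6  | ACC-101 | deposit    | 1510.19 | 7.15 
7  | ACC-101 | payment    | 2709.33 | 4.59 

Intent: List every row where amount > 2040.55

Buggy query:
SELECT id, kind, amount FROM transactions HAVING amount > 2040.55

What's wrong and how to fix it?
Bug: HAVING filters the output of aggregation, but this query has no GROUP BY and no aggregate functions, so SQLite rejects it (HAVING clause on a non-aggregate query); the condition here is per row

Fix: Replace HAVING with WHERE since the condition applies to individual rows

Corrected query:
SELECT id, kind, amount FROM transactions WHERE amount > 2040.55

Result:
id | kind       | amount 
---+------------+--------
2  | fee        | 3440.89
3  | withdrawal | 3558.55
4  | withdrawal | 4204.14
5  | payment    | 4174.01
7  | payment    | 2709.33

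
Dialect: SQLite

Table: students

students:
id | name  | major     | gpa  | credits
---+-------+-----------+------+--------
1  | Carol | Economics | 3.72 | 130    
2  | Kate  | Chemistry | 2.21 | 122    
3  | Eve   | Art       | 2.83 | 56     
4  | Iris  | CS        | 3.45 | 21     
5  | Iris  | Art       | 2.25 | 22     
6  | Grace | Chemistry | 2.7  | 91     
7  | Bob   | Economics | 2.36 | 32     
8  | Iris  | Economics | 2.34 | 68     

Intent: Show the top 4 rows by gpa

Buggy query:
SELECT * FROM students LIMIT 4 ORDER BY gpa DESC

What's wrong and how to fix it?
Bug: LIMIT must come after ORDER BY

Fix: Sort with ORDER BY, then apply LIMIT

Corrected query:
SELECT * FROM students ORDER BY gpa DESC LIMIT 4

Result:
id | name  | major     | gpa  | credits
---+-------+-----------+------+--------
1  | Carol | Economics | 3.72 | 130    
4  | Iris  | CS        | 3.45 | 21     
3  | Eve   | Art       | 2.83 | 56     
6  | Grace | Chemistry | 2.7  | 91     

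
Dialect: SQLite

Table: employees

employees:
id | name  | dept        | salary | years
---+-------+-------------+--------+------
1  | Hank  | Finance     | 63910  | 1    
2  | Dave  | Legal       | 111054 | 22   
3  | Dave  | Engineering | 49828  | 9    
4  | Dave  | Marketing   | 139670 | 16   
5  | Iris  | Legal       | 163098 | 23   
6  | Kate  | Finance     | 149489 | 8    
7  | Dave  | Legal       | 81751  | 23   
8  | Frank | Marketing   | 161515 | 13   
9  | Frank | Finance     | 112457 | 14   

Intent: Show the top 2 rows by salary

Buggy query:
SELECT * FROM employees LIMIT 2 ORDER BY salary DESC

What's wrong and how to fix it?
Bug: ORDER BY cannot follow LIMIT; LIMIT is the final clause

Fix: Swap the clauses: ORDER BY first, then LIMIT

Corrected query:
SELECT * FROM employees ORDER BY salary DESC LIMIT 2

Result:
id | name  | dept      | salary | years
---+-------+-----------+--------+------
5  | Iris  | Legal     | 163098 | 23   
8  | Frank | Marketing | 161515 | 13   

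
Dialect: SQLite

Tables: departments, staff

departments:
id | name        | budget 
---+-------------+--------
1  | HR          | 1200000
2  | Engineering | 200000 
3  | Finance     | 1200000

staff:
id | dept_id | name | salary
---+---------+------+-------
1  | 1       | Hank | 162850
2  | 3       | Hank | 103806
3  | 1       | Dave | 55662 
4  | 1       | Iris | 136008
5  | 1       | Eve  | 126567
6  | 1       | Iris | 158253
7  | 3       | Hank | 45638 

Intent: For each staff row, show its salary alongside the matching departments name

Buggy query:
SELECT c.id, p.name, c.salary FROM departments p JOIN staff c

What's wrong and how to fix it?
Bug: JOIN with no ON clause produces a cartesian product; every staff row pairs with every departments row

Fix: Specify the join condition linking the foreign key to the parent id

Corrected query:
SELECT c.id, p.name, c.salary FROM departments p JOIN staff c ON c.dept_id = p.id

Result:
id | name    | salary
---+---------+-------
1  | HR      | 162850
2  | Finance | 103806
3  | HR      | 55662 
4  | HR      | 136008
5  | HR      | 126567
6  | HR      | 158253
7  | Finance | 45638 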